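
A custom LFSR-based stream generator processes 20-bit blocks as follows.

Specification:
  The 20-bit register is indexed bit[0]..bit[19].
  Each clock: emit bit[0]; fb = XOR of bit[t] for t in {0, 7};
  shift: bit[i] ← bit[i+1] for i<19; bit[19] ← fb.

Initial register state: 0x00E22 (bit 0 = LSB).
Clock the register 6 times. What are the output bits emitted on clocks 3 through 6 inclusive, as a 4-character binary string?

0001

reg_0 = 0x00E22
clock 1: out=0, reg = 0x00711
clock 2: out=1, reg = 0x80388
clock 3: out=0, reg = 0xC01C4
clock 4: out=0, reg = 0xE00E2
clock 5: out=0, reg = 0xF0071
clock 6: out=1, reg = 0xF8038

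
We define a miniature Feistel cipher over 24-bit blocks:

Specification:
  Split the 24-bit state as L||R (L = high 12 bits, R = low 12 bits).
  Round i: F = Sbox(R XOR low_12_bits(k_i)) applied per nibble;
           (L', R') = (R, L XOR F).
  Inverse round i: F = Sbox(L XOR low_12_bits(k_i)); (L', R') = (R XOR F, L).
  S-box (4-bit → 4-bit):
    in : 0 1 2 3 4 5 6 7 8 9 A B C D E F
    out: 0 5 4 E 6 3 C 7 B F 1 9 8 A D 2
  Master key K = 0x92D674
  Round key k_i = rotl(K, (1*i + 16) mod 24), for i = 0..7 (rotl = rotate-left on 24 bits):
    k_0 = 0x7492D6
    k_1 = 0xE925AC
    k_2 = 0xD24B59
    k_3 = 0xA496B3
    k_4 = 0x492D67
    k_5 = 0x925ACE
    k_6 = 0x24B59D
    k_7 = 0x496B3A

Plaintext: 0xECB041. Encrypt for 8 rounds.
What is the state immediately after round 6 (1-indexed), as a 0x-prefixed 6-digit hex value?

s_0 = plaintext = 0xECB041
s_1 = Round(s_0, k_0) = 0x041A3C
s_2 = Round(s_1, k_1) = 0xA3C2B1
s_3 = Round(s_2, k_2) = 0x2B15E7
s_4 = Round(s_3, k_3) = 0x5E7C87
s_5 = Round(s_4, k_4) = 0xC87037
s_6 = Round(s_5, k_5) = 0x037DA8
s_7 = Round(s_6, k_6) = 0xDA8BD4
s_8 = Round(s_7, k_7) = 0xBD4D75

0x037DA8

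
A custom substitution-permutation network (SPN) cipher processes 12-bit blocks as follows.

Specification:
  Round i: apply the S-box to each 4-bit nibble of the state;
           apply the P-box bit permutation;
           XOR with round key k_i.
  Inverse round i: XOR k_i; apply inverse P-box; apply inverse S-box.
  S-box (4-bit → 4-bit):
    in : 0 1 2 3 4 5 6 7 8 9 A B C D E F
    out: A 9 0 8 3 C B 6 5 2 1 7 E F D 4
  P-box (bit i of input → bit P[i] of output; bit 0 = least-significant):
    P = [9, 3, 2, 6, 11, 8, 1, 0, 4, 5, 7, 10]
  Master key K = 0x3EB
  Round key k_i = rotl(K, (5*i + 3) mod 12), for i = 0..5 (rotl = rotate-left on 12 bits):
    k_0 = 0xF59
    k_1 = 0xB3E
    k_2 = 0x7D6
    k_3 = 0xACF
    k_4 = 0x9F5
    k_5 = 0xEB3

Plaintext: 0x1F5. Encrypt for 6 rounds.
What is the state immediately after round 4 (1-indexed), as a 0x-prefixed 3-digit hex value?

0xD78

s_0 = plaintext = 0x1F5
s_1 = Round(s_0, k_0) = 0xB0F
s_2 = Round(s_1, k_1) = 0xA8B
s_3 = Round(s_2, k_2) = 0xDC8
s_4 = Round(s_3, k_3) = 0xD78
s_5 = Round(s_4, k_4) = 0xE43
s_6 = Round(s_5, k_5) = 0x363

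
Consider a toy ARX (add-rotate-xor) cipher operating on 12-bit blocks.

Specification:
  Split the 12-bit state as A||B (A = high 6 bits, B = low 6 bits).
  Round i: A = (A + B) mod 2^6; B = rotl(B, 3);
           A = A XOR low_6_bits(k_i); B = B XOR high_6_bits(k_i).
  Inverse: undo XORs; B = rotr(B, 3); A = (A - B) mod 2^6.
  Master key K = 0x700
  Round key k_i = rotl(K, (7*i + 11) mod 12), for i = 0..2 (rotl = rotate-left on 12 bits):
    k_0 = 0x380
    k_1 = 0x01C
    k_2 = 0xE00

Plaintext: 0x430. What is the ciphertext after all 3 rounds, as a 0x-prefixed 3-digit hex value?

s_0 = plaintext = 0x430
s_1 = Round(s_0, k_0) = 0x008
s_2 = Round(s_1, k_1) = 0x501
s_3 = Round(s_2, k_2) = 0x570

0x570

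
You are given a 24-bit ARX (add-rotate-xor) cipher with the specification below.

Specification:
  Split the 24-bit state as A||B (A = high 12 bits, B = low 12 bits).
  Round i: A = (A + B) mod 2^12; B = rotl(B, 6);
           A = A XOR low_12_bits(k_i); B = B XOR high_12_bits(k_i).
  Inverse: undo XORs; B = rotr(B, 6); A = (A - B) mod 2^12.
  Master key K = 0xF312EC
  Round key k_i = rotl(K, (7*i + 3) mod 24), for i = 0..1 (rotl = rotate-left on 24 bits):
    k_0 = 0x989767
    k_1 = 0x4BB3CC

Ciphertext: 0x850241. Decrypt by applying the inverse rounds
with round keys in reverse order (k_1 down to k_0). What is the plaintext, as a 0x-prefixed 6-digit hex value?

s_0 = ciphertext = 0x850241
s_1 = InvRound(s_0, k_1) = 0xD01E9B
s_2 = InvRound(s_1, k_0) = 0x5CA49C

0x5CA49C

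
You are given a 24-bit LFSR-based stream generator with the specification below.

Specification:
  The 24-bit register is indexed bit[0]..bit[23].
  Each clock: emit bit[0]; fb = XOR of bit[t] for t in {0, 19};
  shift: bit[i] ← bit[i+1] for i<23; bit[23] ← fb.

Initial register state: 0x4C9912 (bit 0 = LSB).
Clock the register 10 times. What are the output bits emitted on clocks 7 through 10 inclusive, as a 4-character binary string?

reg_0 = 0x4C9912
clock 1: out=0, reg = 0xA64C89
clock 2: out=1, reg = 0xD32644
clock 3: out=0, reg = 0x699322
clock 4: out=0, reg = 0xB4C991
clock 5: out=1, reg = 0xDA64C8
clock 6: out=0, reg = 0xED3264
clock 7: out=0, reg = 0xF69932
clock 8: out=0, reg = 0x7B4C99
clock 9: out=1, reg = 0x3DA64C
clock 10: out=0, reg = 0x9ED326

0010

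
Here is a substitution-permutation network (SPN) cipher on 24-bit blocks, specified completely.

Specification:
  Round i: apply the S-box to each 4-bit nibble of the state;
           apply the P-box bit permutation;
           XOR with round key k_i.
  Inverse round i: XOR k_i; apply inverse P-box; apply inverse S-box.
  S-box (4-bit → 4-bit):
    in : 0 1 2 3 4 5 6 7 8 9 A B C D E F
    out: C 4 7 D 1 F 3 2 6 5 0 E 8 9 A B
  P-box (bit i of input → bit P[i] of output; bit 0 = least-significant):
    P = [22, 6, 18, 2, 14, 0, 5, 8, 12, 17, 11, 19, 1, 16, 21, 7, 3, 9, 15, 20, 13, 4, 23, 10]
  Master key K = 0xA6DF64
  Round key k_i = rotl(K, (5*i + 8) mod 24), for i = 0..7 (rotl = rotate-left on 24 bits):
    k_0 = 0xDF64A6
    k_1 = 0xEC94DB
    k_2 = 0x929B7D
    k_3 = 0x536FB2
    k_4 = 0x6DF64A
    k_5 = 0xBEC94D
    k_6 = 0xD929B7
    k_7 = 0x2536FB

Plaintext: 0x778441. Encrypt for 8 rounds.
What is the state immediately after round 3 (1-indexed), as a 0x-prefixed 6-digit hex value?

0x06D10C

s_0 = plaintext = 0x778441
s_1 = Round(s_0, k_0) = 0xFA36B6
s_2 = Round(s_1, k_1) = 0x8EA128
s_3 = Round(s_2, k_2) = 0x06D10C
s_4 = Round(s_3, k_3) = 0xD3601C
s_5 = Round(s_4, k_4) = 0x745A64
s_6 = Round(s_5, k_5) = 0xDF89D6
s_7 = Round(s_6, k_6) = 0xA856FF
s_8 = Round(s_7, k_7) = 0x46E53C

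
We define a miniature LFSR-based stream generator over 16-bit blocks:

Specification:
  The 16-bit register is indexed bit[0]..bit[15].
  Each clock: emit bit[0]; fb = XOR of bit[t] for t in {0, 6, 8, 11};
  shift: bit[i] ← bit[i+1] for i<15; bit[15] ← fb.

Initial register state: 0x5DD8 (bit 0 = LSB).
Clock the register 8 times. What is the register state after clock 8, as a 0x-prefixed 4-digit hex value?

0xD95D

reg_0 = 0x5DD8
clock 1: out=0, reg = 0xAEEC
clock 2: out=0, reg = 0x5776
clock 3: out=0, reg = 0x2BBB
clock 4: out=1, reg = 0x95DD
clock 5: out=1, reg = 0xCAEE
clock 6: out=0, reg = 0x6577
clock 7: out=1, reg = 0xB2BB
clock 8: out=1, reg = 0xD95D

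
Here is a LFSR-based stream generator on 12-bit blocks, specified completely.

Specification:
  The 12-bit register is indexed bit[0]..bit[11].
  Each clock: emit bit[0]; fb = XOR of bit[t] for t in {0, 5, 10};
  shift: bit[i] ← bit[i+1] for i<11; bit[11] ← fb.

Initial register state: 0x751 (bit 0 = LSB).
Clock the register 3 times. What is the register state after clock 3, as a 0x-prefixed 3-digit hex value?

0x4EA

reg_0 = 0x751
clock 1: out=1, reg = 0x3A8
clock 2: out=0, reg = 0x9D4
clock 3: out=0, reg = 0x4EA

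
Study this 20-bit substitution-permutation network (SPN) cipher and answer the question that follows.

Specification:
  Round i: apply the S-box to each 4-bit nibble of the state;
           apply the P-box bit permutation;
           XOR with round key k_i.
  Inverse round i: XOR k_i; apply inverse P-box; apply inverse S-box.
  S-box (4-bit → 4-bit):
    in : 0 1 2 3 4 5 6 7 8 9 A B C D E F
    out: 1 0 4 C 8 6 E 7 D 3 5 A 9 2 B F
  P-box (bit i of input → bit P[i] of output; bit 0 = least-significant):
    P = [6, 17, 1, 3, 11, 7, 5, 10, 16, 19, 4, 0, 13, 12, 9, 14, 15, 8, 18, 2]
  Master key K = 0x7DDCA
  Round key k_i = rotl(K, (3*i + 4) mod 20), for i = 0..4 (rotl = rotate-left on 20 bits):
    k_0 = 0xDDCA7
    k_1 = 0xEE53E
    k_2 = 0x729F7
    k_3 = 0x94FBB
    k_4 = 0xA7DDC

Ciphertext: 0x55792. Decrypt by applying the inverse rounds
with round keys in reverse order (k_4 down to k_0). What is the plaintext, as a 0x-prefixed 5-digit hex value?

0x5B8AE

s_0 = ciphertext = 0x55792
s_1 = InvRound(s_0, k_4) = 0x3A90F
s_2 = InvRound(s_1, k_3) = 0xC856D
s_3 = InvRound(s_2, k_2) = 0x007E6
s_4 = InvRound(s_3, k_1) = 0xA85DE
s_5 = InvRound(s_4, k_0) = 0x5B8AE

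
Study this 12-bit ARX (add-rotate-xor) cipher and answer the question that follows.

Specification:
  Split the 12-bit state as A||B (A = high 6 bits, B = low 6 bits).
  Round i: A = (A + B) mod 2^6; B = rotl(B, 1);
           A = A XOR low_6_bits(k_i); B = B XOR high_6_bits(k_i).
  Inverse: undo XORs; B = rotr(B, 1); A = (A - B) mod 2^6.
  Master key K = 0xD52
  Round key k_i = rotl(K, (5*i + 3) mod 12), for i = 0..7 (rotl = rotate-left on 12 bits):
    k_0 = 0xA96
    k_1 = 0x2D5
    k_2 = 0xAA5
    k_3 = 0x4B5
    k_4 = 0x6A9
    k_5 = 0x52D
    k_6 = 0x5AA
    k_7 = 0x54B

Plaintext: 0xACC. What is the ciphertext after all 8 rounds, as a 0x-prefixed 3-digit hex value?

0x664

s_0 = plaintext = 0xACC
s_1 = Round(s_0, k_0) = 0x872
s_2 = Round(s_1, k_1) = 0x1AE
s_3 = Round(s_2, k_2) = 0x477
s_4 = Round(s_3, k_3) = 0xF7D
s_5 = Round(s_4, k_4) = 0x4E1
s_6 = Round(s_5, k_5) = 0x657
s_7 = Round(s_6, k_6) = 0x6B8
s_8 = Round(s_7, k_7) = 0x664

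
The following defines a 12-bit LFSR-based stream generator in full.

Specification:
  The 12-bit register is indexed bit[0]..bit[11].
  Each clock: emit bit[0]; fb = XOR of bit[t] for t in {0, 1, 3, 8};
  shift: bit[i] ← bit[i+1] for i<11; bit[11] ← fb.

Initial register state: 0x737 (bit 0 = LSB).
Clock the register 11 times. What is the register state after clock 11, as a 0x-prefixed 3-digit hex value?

reg_0 = 0x737
clock 1: out=1, reg = 0xB9B
clock 2: out=1, reg = 0x5CD
clock 3: out=1, reg = 0xAE6
clock 4: out=0, reg = 0xD73
clock 5: out=1, reg = 0xEB9
clock 6: out=1, reg = 0x75C
clock 7: out=0, reg = 0x3AE
clock 8: out=0, reg = 0x9D7
clock 9: out=1, reg = 0xCEB
clock 10: out=1, reg = 0xE75
clock 11: out=1, reg = 0xF3A

0xF3A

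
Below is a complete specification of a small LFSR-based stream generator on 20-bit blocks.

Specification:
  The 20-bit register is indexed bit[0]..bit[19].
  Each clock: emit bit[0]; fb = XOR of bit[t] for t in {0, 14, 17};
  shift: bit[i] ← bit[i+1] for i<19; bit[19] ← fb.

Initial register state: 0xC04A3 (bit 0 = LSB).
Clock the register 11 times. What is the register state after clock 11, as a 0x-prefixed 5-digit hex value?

reg_0 = 0xC04A3
clock 1: out=1, reg = 0xE0251
clock 2: out=1, reg = 0x70128
clock 3: out=0, reg = 0xB8094
clock 4: out=0, reg = 0xDC04A
clock 5: out=0, reg = 0xEE025
clock 6: out=1, reg = 0xF7012
clock 7: out=0, reg = 0x7B809
clock 8: out=1, reg = 0x3DC04
clock 9: out=0, reg = 0x1EE02
clock 10: out=0, reg = 0x8F701
clock 11: out=1, reg = 0x47B80

0x47B80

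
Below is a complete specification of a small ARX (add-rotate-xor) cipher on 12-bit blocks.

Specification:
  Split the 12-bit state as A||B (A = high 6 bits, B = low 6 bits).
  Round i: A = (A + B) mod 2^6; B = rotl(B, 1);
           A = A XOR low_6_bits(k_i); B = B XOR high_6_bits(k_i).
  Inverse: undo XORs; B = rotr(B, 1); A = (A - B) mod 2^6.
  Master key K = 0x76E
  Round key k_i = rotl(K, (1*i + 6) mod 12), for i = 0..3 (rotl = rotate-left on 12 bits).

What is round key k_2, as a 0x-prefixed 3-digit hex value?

0xE76

K = 0x76E
k_0 = rotl(K, (1*0+6) mod 12) = rotl(K, 6) = 0xB9D
k_1 = rotl(K, (1*1+6) mod 12) = rotl(K, 7) = 0x73B
k_2 = rotl(K, (1*2+6) mod 12) = rotl(K, 8) = 0xE76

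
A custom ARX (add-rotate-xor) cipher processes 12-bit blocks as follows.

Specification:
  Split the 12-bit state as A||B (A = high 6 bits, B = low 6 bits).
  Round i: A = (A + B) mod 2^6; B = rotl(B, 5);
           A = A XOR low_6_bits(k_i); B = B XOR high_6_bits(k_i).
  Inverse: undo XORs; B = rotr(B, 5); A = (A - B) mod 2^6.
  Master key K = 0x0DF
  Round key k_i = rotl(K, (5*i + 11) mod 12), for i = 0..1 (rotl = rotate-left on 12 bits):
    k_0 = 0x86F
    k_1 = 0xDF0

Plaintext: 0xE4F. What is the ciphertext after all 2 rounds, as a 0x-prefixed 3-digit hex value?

s_0 = plaintext = 0xE4F
s_1 = Round(s_0, k_0) = 0x9C6
s_2 = Round(s_1, k_1) = 0x774

0x774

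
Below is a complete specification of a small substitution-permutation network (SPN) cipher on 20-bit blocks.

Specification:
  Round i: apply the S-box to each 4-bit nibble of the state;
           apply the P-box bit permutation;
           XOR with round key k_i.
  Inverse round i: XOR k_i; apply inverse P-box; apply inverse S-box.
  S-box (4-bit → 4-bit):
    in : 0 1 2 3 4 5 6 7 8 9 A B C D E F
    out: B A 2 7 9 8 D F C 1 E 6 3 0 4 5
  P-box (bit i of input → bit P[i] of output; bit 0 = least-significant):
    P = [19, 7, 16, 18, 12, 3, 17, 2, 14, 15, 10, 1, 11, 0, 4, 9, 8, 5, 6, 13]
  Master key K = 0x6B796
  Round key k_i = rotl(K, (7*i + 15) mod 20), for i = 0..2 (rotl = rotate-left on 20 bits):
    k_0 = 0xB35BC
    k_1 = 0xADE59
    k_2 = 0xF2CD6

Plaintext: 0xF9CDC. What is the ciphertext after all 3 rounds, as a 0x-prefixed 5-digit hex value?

0x9C3F9

s_0 = plaintext = 0xF9CDC
s_1 = Round(s_0, k_0) = 0x3FC7C
s_2 = Round(s_1, k_1) = 0x007A5
s_3 = Round(s_2, k_2) = 0x9C3F9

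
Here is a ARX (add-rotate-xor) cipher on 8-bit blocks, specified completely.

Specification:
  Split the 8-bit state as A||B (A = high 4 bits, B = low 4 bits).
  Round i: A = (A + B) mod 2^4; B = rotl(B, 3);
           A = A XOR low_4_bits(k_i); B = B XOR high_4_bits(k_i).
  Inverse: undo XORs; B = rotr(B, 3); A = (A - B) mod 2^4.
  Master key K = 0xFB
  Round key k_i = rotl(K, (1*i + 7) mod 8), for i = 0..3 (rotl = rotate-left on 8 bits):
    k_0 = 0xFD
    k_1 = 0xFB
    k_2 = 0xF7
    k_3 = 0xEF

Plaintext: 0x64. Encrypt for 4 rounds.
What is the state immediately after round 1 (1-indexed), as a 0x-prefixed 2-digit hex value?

0x7D

s_0 = plaintext = 0x64
s_1 = Round(s_0, k_0) = 0x7D
s_2 = Round(s_1, k_1) = 0xF1
s_3 = Round(s_2, k_2) = 0x77
s_4 = Round(s_3, k_3) = 0x15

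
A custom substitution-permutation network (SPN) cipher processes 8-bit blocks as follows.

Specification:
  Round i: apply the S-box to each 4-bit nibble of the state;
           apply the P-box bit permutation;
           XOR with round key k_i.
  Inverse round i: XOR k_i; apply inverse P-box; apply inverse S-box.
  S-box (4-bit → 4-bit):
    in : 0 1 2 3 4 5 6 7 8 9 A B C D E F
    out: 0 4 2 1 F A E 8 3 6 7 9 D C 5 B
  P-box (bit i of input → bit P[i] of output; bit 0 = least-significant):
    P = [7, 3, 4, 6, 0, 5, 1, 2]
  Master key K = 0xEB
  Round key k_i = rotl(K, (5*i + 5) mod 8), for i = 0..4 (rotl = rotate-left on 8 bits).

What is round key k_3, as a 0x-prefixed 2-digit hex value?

K = 0xEB
k_0 = rotl(K, (5*0+5) mod 8) = rotl(K, 5) = 0x7D
k_1 = rotl(K, (5*1+5) mod 8) = rotl(K, 2) = 0xAF
k_2 = rotl(K, (5*2+5) mod 8) = rotl(K, 7) = 0xF5
k_3 = rotl(K, (5*3+5) mod 8) = rotl(K, 4) = 0xBE

0xBE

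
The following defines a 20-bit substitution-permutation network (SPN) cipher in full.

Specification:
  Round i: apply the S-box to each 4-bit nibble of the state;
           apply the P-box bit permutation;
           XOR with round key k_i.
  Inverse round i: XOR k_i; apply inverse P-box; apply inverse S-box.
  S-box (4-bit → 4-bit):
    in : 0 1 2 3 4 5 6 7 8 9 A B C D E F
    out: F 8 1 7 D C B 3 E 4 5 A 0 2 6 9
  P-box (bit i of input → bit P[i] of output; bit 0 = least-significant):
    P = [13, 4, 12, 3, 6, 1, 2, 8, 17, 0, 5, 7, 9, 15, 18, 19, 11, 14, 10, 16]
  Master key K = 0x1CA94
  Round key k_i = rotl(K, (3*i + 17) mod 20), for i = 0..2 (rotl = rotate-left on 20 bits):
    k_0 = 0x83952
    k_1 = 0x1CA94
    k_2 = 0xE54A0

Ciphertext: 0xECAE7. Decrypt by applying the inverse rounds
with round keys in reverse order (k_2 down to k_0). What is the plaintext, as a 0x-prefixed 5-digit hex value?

0x65C89

s_0 = ciphertext = 0xECAE7
s_1 = InvRound(s_0, k_2) = 0xA7D39
s_2 = InvRound(s_1, k_1) = 0x56054
s_3 = InvRound(s_2, k_0) = 0x65C89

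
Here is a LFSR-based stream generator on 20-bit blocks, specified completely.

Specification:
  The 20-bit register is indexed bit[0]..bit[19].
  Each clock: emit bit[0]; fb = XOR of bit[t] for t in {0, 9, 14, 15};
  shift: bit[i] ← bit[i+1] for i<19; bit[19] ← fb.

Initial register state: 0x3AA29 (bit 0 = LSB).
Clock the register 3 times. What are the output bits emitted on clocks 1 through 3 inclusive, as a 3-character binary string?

reg_0 = 0x3AA29
clock 1: out=1, reg = 0x9D514
clock 2: out=0, reg = 0x4EA8A
clock 3: out=0, reg = 0xA7545

100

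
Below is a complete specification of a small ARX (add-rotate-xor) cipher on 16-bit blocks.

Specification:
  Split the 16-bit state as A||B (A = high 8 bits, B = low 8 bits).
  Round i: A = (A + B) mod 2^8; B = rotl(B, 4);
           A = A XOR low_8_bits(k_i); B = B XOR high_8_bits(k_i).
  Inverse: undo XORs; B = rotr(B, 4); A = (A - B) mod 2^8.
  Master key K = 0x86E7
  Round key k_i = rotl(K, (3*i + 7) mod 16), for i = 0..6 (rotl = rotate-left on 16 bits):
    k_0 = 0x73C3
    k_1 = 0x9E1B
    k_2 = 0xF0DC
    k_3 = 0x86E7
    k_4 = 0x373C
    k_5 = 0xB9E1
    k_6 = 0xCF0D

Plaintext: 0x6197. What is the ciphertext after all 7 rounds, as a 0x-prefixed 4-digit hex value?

0xB218

s_0 = plaintext = 0x6197
s_1 = Round(s_0, k_0) = 0x3B0A
s_2 = Round(s_1, k_1) = 0x5E3E
s_3 = Round(s_2, k_2) = 0x4013
s_4 = Round(s_3, k_3) = 0xB4B7
s_5 = Round(s_4, k_4) = 0x574C
s_6 = Round(s_5, k_5) = 0x427D
s_7 = Round(s_6, k_6) = 0xB218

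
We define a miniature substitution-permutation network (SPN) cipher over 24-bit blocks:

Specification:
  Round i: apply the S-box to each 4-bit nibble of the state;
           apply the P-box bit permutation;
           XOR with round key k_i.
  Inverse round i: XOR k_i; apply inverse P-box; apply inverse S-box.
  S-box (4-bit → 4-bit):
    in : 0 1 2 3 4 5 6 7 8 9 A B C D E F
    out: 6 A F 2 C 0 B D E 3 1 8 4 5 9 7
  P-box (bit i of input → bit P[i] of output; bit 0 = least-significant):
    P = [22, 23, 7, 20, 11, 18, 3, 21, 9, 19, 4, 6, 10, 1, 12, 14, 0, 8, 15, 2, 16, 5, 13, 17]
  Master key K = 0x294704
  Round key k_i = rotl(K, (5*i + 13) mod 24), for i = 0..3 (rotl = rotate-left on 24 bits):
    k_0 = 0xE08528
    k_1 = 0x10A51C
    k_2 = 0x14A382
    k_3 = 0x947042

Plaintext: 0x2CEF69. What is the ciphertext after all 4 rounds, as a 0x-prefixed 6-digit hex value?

s_0 = plaintext = 0x2CEF69
s_1 = Round(s_0, k_0) = 0x0F6B18
s_2 = Round(s_1, k_1) = 0xA440FF
s_3 = Round(s_2, k_2) = 0xD97B1E
s_4 = Round(s_3, k_3) = 0xE10503

0xE10503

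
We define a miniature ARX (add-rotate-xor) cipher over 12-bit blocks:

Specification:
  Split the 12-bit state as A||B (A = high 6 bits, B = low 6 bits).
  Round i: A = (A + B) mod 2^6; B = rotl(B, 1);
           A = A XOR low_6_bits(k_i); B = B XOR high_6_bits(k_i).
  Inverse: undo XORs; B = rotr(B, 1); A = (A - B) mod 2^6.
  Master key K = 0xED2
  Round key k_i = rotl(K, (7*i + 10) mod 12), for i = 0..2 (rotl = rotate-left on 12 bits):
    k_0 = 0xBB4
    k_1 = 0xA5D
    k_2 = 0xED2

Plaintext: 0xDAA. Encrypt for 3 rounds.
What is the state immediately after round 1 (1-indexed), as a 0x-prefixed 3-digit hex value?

0x53B

s_0 = plaintext = 0xDAA
s_1 = Round(s_0, k_0) = 0x53B
s_2 = Round(s_1, k_1) = 0x49E
s_3 = Round(s_2, k_2) = 0x887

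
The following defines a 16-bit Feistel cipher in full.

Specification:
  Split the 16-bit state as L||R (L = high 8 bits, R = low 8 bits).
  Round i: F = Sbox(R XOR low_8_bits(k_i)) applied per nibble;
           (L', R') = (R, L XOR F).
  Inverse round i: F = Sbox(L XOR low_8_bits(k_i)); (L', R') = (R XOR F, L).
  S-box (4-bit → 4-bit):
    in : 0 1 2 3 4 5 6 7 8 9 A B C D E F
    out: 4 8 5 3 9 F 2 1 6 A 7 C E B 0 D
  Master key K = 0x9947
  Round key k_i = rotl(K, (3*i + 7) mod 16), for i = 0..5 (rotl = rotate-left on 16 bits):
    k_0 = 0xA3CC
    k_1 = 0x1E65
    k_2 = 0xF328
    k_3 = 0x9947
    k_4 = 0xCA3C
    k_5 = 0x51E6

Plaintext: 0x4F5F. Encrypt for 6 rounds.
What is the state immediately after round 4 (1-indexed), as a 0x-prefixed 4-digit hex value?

s_0 = plaintext = 0x4F5F
s_1 = Round(s_0, k_0) = 0x5FEC
s_2 = Round(s_1, k_1) = 0xEC35
s_3 = Round(s_2, k_2) = 0x3567
s_4 = Round(s_3, k_3) = 0x6761
s_5 = Round(s_4, k_4) = 0x619C
s_6 = Round(s_5, k_5) = 0x9C76

0x6761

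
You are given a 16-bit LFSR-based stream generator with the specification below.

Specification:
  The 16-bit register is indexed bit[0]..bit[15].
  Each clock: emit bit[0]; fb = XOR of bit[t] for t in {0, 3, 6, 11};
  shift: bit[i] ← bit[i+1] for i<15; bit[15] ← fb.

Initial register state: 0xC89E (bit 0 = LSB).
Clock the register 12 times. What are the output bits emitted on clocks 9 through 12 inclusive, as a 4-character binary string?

0001

reg_0 = 0xC89E
clock 1: out=0, reg = 0x644F
clock 2: out=1, reg = 0xB227
clock 3: out=1, reg = 0xD913
clock 4: out=1, reg = 0x6C89
clock 5: out=1, reg = 0xB644
clock 6: out=0, reg = 0xDB22
clock 7: out=0, reg = 0xED91
clock 8: out=1, reg = 0x76C8
clock 9: out=0, reg = 0x3B64
clock 10: out=0, reg = 0x1DB2
clock 11: out=0, reg = 0x8ED9
clock 12: out=1, reg = 0x476C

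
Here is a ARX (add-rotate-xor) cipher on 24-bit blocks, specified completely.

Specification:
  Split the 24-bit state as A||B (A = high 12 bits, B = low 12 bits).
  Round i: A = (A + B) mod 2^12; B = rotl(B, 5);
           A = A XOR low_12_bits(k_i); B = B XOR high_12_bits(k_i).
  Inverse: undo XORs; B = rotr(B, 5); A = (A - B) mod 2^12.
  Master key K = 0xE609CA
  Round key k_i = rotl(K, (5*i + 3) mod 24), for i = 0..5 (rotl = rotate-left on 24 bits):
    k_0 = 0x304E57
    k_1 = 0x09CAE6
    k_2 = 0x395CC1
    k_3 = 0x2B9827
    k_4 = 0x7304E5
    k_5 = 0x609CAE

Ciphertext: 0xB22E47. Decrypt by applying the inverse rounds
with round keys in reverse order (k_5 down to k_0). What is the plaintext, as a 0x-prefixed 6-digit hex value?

0x77E1B1

s_0 = ciphertext = 0xB22E47
s_1 = InvRound(s_0, k_5) = 0x04A742
s_2 = InvRound(s_1, k_4) = 0xBAC903
s_3 = InvRound(s_2, k_3) = 0x62ED5D
s_4 = InvRound(s_3, k_2) = 0x679476
s_5 = InvRound(s_4, k_1) = 0x778527
s_6 = InvRound(s_5, k_0) = 0x77E1B1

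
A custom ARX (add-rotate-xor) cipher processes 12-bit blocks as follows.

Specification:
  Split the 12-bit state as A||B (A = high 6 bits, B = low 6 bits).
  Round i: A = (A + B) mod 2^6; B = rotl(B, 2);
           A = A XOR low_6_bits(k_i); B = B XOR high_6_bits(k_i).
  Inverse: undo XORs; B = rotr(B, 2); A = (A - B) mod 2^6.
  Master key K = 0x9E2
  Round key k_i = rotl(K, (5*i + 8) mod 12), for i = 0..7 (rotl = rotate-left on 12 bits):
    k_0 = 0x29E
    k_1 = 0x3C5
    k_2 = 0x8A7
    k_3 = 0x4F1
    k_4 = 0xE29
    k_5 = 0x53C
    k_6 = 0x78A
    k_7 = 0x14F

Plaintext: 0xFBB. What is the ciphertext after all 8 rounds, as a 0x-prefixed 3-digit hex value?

0xBBD

s_0 = plaintext = 0xFBB
s_1 = Round(s_0, k_0) = 0x9E5
s_2 = Round(s_1, k_1) = 0x259
s_3 = Round(s_2, k_2) = 0x147
s_4 = Round(s_3, k_3) = 0xF4F
s_5 = Round(s_4, k_4) = 0x944
s_6 = Round(s_5, k_5) = 0x544
s_7 = Round(s_6, k_6) = 0x4CE
s_8 = Round(s_7, k_7) = 0xBBD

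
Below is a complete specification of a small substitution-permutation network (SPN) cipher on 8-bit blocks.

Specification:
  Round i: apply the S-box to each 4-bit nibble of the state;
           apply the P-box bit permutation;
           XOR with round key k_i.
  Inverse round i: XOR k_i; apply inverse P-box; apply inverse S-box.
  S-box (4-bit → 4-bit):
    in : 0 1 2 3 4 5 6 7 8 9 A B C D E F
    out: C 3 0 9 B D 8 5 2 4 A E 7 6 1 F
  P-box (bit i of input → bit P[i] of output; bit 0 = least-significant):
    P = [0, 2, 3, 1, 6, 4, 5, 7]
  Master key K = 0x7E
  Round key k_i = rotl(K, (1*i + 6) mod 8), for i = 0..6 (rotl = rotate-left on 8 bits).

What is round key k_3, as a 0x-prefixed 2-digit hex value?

K = 0x7E
k_0 = rotl(K, (1*0+6) mod 8) = rotl(K, 6) = 0x9F
k_1 = rotl(K, (1*1+6) mod 8) = rotl(K, 7) = 0x3F
k_2 = rotl(K, (1*2+6) mod 8) = rotl(K, 0) = 0x7E
k_3 = rotl(K, (1*3+6) mod 8) = rotl(K, 1) = 0xFC

0xFC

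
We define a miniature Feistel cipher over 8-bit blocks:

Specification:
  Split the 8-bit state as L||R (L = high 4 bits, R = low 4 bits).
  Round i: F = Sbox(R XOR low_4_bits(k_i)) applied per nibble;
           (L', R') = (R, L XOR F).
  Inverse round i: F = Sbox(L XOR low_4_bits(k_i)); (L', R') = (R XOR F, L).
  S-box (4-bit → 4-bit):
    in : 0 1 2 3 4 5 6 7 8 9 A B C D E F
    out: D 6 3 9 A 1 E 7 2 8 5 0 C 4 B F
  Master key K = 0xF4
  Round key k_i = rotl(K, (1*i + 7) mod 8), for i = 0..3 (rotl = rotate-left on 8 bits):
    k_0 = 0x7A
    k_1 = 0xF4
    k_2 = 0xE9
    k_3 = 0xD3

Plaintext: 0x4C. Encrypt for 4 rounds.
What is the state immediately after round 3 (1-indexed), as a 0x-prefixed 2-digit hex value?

0x71

s_0 = plaintext = 0x4C
s_1 = Round(s_0, k_0) = 0xCA
s_2 = Round(s_1, k_1) = 0xA7
s_3 = Round(s_2, k_2) = 0x71
s_4 = Round(s_3, k_3) = 0x14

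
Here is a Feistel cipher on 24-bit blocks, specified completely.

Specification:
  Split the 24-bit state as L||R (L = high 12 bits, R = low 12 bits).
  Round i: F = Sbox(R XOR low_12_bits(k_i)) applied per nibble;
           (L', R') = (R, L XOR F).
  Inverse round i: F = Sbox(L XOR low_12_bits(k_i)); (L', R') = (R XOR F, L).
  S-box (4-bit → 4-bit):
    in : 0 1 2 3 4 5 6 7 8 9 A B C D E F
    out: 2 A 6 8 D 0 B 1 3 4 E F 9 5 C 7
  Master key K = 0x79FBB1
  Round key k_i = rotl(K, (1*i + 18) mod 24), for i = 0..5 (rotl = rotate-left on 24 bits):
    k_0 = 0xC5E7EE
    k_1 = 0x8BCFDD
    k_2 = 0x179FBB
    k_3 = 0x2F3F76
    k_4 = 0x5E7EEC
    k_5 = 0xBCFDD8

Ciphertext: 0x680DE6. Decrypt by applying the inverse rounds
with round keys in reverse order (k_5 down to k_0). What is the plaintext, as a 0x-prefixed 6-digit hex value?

s_0 = ciphertext = 0x680DE6
s_1 = InvRound(s_0, k_5) = 0x2E5680
s_2 = InvRound(s_1, k_4) = 0xFA42E5
s_3 = InvRound(s_2, k_3) = 0x0B3FA4
s_4 = InvRound(s_3, k_2) = 0x8870B3
s_5 = InvRound(s_4, k_1) = 0x1BD887
s_6 = InvRound(s_5, k_0) = 0x38F1BD

0x38F1BD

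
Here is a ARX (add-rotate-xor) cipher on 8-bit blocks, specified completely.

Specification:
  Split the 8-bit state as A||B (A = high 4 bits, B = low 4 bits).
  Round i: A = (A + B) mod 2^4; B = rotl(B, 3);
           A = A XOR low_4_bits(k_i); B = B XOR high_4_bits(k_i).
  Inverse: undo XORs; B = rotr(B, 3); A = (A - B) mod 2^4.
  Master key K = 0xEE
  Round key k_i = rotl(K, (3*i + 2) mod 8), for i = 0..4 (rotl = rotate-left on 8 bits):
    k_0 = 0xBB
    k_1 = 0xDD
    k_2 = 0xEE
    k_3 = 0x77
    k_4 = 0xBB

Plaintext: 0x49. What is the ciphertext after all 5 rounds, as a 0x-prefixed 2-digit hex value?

s_0 = plaintext = 0x49
s_1 = Round(s_0, k_0) = 0x67
s_2 = Round(s_1, k_1) = 0x06
s_3 = Round(s_2, k_2) = 0x8D
s_4 = Round(s_3, k_3) = 0x29
s_5 = Round(s_4, k_4) = 0x07

0x07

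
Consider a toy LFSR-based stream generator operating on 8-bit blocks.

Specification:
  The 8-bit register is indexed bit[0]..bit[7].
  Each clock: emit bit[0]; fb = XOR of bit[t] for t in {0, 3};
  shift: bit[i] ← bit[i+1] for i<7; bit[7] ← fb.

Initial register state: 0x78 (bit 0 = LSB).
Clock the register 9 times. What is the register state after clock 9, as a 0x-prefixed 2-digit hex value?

reg_0 = 0x78
clock 1: out=0, reg = 0xBC
clock 2: out=0, reg = 0xDE
clock 3: out=0, reg = 0xEF
clock 4: out=1, reg = 0x77
clock 5: out=1, reg = 0xBB
clock 6: out=1, reg = 0x5D
clock 7: out=1, reg = 0x2E
clock 8: out=0, reg = 0x97
clock 9: out=1, reg = 0xCB

0xCB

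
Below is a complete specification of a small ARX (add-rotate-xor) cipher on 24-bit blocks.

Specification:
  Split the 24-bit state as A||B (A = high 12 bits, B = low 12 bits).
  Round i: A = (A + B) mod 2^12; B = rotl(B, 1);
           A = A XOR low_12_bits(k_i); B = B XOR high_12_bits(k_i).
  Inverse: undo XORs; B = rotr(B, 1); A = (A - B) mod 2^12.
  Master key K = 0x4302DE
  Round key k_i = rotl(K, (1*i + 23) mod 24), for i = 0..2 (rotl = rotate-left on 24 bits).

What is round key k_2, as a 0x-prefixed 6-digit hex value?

K = 0x4302DE
k_0 = rotl(K, (1*0+23) mod 24) = rotl(K, 23) = 0x21816F
k_1 = rotl(K, (1*1+23) mod 24) = rotl(K, 0) = 0x4302DE
k_2 = rotl(K, (1*2+23) mod 24) = rotl(K, 1) = 0x8605BC

0x8605BC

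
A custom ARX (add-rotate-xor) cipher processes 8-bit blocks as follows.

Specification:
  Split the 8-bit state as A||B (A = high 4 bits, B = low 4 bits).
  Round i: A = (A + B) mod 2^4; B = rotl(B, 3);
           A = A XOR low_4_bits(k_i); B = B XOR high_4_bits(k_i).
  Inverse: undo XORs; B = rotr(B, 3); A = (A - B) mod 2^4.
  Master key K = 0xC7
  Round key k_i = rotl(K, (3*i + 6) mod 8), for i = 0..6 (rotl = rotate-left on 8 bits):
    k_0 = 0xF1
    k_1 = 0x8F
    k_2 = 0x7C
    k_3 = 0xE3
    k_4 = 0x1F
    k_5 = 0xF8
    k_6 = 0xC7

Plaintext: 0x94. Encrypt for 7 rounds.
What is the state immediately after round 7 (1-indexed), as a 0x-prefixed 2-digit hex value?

0x8E

s_0 = plaintext = 0x94
s_1 = Round(s_0, k_0) = 0xCD
s_2 = Round(s_1, k_1) = 0x66
s_3 = Round(s_2, k_2) = 0x04
s_4 = Round(s_3, k_3) = 0x7C
s_5 = Round(s_4, k_4) = 0xC7
s_6 = Round(s_5, k_5) = 0xB4
s_7 = Round(s_6, k_6) = 0x8E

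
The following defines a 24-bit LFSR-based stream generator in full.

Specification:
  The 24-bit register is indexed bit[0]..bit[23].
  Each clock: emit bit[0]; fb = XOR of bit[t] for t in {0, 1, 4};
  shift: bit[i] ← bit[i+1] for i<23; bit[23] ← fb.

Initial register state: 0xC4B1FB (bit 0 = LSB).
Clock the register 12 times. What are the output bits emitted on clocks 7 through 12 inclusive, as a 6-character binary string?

reg_0 = 0xC4B1FB
clock 1: out=1, reg = 0xE258FD
clock 2: out=1, reg = 0x712C7E
clock 3: out=0, reg = 0x38963F
clock 4: out=1, reg = 0x9C4B1F
clock 5: out=1, reg = 0xCE258F
clock 6: out=1, reg = 0x6712C7
clock 7: out=1, reg = 0x338963
clock 8: out=1, reg = 0x19C4B1
clock 9: out=1, reg = 0x0CE258
clock 10: out=0, reg = 0x86712C
clock 11: out=0, reg = 0x433896
clock 12: out=0, reg = 0x219C4B

111000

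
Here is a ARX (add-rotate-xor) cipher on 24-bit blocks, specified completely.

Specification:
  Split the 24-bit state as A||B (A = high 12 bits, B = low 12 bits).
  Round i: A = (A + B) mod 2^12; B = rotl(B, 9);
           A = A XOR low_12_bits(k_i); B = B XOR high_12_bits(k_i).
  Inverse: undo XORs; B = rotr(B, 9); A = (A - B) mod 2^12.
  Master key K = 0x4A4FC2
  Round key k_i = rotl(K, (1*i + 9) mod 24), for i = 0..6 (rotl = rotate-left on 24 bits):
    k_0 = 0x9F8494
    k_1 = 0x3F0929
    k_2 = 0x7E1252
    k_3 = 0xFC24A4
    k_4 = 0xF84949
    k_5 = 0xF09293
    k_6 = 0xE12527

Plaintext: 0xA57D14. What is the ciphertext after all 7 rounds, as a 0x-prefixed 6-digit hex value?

0x69B3C4

s_0 = plaintext = 0xA57D14
s_1 = Round(s_0, k_0) = 0x3FF05A
s_2 = Round(s_1, k_1) = 0xD707FB
s_3 = Round(s_2, k_2) = 0x73911E
s_4 = Round(s_3, k_3) = 0xCF33E1
s_5 = Round(s_4, k_4) = 0x99DDF8
s_6 = Round(s_5, k_5) = 0x506EB6
s_7 = Round(s_6, k_6) = 0x69B3C4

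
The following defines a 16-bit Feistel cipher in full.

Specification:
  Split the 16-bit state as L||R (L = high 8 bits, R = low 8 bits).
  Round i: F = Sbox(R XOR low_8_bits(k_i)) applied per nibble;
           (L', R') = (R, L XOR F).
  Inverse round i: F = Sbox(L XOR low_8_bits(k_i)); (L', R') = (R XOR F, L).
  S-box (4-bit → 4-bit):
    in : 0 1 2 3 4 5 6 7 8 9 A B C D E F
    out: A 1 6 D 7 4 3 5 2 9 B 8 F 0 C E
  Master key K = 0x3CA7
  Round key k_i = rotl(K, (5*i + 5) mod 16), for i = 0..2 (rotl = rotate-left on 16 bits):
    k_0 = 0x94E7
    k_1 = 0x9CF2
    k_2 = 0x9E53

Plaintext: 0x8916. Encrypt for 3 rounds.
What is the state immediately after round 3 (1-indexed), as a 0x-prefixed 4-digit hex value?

s_0 = plaintext = 0x8916
s_1 = Round(s_0, k_0) = 0x1668
s_2 = Round(s_1, k_1) = 0x688D
s_3 = Round(s_2, k_2) = 0x8D64

0x8D64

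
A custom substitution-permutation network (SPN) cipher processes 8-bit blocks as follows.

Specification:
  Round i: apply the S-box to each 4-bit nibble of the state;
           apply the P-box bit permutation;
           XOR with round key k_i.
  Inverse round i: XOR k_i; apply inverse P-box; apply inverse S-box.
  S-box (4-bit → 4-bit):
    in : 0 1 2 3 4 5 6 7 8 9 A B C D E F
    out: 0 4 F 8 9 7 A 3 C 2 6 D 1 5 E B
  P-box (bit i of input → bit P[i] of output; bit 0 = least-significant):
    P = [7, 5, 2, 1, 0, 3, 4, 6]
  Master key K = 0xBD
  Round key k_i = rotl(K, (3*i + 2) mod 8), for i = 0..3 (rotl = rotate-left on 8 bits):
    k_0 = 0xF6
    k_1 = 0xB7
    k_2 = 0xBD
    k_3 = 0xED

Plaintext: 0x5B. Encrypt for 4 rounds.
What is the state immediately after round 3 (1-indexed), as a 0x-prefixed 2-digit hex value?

s_0 = plaintext = 0x5B
s_1 = Round(s_0, k_0) = 0x69
s_2 = Round(s_1, k_1) = 0xDF
s_3 = Round(s_2, k_2) = 0x0E
s_4 = Round(s_3, k_3) = 0xCB

0x0E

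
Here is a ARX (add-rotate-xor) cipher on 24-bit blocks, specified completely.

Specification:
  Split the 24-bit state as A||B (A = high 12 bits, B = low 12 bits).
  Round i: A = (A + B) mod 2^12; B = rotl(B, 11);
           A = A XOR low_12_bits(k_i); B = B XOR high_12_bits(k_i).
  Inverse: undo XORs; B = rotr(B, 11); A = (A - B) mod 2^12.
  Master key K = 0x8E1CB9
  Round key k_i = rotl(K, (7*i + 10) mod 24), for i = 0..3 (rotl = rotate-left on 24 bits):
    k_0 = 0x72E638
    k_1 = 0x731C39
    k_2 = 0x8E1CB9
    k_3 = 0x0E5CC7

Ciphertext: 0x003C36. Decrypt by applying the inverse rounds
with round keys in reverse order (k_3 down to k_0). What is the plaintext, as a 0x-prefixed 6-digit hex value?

s_0 = ciphertext = 0x003C36
s_1 = InvRound(s_0, k_3) = 0x31D9A7
s_2 = InvRound(s_1, k_2) = 0xD1828C
s_3 = InvRound(s_2, k_1) = 0x5A7B7A
s_4 = InvRound(s_3, k_0) = 0xAF68A9

0xAF68A9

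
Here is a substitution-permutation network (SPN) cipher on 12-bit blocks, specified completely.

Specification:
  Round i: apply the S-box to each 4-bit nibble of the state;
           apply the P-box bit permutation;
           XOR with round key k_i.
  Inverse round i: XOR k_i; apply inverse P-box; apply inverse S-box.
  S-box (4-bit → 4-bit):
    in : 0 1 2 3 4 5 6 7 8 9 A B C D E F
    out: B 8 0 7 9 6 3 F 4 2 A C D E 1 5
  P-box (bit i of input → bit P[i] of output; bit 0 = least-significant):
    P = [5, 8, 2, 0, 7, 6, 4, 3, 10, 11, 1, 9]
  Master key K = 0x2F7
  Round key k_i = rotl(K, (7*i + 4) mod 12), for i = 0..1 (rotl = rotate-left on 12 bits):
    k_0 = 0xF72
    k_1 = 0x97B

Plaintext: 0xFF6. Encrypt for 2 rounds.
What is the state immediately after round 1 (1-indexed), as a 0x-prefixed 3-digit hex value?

0xAC0

s_0 = plaintext = 0xFF6
s_1 = Round(s_0, k_0) = 0xAC0
s_2 = Round(s_1, k_1) = 0x2C2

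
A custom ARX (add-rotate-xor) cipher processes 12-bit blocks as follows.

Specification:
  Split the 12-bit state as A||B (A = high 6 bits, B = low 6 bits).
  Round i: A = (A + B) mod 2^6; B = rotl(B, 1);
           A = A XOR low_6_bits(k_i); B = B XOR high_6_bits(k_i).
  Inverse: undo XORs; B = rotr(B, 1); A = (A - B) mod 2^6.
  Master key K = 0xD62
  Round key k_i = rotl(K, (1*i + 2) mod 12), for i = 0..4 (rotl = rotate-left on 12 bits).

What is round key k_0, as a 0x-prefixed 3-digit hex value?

K = 0xD62
k_0 = rotl(K, (1*0+2) mod 12) = rotl(K, 2) = 0x58B

0x58B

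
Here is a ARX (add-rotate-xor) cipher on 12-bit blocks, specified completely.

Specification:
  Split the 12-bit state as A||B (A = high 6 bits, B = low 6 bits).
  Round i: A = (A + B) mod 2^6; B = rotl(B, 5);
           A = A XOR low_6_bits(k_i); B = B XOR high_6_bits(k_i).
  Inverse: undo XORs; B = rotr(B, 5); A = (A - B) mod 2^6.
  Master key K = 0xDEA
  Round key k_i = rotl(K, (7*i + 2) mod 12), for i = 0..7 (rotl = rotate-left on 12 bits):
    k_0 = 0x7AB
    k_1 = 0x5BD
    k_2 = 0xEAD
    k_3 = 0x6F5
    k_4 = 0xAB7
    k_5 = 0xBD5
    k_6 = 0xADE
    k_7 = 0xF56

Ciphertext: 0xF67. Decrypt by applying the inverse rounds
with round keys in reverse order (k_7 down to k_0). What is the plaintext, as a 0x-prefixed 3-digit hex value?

s_0 = ciphertext = 0xF67
s_1 = InvRound(s_0, k_7) = 0xDF4
s_2 = InvRound(s_1, k_6) = 0xAFE
s_3 = InvRound(s_2, k_5) = 0x722
s_4 = InvRound(s_3, k_4) = 0x6D0
s_5 = InvRound(s_4, k_3) = 0x616
s_6 = InvRound(s_5, k_2) = 0x719
s_7 = InvRound(s_6, k_1) = 0x0DE
s_8 = InvRound(s_7, k_0) = 0xA00

0xA00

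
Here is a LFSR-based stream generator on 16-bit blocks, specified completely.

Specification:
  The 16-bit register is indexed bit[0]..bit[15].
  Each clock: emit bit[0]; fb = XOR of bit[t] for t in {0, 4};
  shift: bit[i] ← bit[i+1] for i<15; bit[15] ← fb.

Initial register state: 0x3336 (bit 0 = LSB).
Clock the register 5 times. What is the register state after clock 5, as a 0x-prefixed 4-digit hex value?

0x2999

reg_0 = 0x3336
clock 1: out=0, reg = 0x999B
clock 2: out=1, reg = 0x4CCD
clock 3: out=1, reg = 0xA666
clock 4: out=0, reg = 0x5333
clock 5: out=1, reg = 0x2999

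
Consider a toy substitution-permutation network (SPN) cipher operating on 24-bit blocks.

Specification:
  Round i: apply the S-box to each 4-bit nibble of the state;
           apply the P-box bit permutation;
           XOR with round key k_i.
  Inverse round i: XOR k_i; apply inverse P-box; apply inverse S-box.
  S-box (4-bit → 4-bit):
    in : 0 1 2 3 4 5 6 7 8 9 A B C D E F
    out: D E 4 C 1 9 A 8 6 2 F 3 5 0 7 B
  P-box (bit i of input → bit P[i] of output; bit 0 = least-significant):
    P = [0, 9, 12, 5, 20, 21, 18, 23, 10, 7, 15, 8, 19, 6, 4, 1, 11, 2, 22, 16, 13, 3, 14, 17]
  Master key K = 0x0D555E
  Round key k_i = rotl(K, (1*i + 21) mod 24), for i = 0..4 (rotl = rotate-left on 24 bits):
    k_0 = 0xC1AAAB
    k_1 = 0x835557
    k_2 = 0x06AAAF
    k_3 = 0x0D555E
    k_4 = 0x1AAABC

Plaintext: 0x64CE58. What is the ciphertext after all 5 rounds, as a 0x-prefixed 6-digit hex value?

s_0 = plaintext = 0x64CE58
s_1 = Round(s_0, k_0) = 0x5B3433
s_2 = Round(s_1, k_1) = 0x056961
s_3 = Round(s_2, k_2) = 0xA5D04D
s_4 = Round(s_3, k_3) = 0x1EB856
s_5 = Round(s_4, k_4) = 0xC06050

0xC06050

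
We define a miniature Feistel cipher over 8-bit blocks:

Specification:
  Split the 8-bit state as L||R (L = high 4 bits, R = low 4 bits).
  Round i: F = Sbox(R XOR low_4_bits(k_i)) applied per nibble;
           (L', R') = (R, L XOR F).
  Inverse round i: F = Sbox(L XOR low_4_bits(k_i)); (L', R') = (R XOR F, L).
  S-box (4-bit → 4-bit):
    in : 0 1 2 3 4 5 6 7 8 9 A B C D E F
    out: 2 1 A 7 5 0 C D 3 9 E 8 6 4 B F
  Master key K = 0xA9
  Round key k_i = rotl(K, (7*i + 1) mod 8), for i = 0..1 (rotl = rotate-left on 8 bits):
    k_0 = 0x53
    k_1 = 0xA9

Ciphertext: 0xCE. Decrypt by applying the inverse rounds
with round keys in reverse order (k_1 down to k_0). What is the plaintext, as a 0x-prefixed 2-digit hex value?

0x8E

s_0 = ciphertext = 0xCE
s_1 = InvRound(s_0, k_1) = 0xEC
s_2 = InvRound(s_1, k_0) = 0x8E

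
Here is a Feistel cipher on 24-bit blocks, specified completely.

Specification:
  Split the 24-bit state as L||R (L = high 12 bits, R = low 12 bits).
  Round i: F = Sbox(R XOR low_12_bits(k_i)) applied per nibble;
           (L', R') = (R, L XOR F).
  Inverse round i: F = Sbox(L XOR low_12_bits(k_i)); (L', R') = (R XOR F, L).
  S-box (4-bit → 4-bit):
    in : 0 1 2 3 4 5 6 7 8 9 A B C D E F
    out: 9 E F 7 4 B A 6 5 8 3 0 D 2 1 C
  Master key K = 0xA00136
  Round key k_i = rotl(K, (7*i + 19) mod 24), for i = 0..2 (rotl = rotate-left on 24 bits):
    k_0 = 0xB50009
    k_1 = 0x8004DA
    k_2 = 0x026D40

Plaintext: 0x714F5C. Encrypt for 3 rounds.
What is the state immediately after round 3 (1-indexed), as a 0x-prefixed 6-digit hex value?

0x337AC9

s_0 = plaintext = 0x714F5C
s_1 = Round(s_0, k_0) = 0xF5CBAF
s_2 = Round(s_1, k_1) = 0xBAF337
s_3 = Round(s_2, k_2) = 0x337AC9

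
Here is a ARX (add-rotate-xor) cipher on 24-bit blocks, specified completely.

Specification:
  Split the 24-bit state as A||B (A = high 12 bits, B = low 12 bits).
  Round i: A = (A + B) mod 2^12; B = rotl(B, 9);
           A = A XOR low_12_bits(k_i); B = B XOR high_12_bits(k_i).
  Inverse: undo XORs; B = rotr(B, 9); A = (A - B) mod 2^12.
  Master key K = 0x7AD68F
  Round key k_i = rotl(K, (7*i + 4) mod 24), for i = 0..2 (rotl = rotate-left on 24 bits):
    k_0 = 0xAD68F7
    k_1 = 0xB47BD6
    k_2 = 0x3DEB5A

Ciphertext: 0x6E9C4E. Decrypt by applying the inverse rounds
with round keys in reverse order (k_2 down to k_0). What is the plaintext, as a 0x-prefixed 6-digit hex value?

0xD566AA

s_0 = ciphertext = 0x6E9C4E
s_1 = InvRound(s_0, k_2) = 0x12CC87
s_2 = InvRound(s_1, k_1) = 0xCF7E03
s_3 = InvRound(s_2, k_0) = 0xD566AA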